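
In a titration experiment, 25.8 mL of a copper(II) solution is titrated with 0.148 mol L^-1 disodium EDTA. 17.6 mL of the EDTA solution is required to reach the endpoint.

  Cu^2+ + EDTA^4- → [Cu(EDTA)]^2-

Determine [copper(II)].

n(EDTA) = 0.0176 L × 0.148 mol/L = 2.60 × 10^-3 mol
n(Cu2+) = 2.60 × 10^-3 mol (1:1 mole ratio)
[Cu2+] = 2.60 × 10^-3 mol / 0.0258 L = 0.101 mol/L

0.101 mol/L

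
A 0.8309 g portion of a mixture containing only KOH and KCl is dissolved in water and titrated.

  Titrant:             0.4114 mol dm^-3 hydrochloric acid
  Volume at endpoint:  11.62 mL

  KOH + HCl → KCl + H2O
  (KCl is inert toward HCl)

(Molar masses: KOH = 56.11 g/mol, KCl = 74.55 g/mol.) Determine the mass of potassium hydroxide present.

0.2682 g

n(HCl) = 0.01162 × 0.4114 = 4.780 × 10^-3 mol
Let x = n(KOH), y = n(KCl).
Titrant: 1x = 4.780 × 10^-3;  mass: 56.11x + 74.55y = 0.8309
Solving, x = 4.780 × 10^-3 mol, y = 7.548 × 10^-3 mol
mass of KOH = 4.780 × 10^-3 × 56.11 = 0.2682 g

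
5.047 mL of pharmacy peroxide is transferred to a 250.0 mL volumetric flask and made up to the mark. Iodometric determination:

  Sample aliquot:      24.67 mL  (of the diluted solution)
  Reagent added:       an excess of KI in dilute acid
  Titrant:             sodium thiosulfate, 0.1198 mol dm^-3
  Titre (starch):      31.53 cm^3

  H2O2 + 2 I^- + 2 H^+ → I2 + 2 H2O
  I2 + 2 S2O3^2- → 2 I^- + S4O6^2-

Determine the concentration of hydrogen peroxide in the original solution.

3.792 mol/L

n(S2O3^2-) = 0.03153 × 0.1198 = 3.777 × 10^-3 mol
n(I2) = n(S2O3^2-)/2 = 1.889 × 10^-3 mol
n(H2O2) in the aliquot = 1.889 × 10^-3 mol (1:1 ratio)
[H2O2]_dilute = 1.889 × 10^-3 / 0.02467 = 0.07656 mol/L
[H2O2]_original = 0.07656 × 250.0/5.047 = 3.792 mol/L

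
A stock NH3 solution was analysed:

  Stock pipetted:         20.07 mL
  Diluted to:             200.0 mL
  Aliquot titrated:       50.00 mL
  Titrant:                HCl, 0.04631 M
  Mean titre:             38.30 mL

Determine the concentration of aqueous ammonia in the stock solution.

NH3 + HCl → NH4Cl
n(HCl) = 0.03830 × 0.04631 = 1.774 × 10^-3 mol
n(NH3) in the aliquot = 1.774 × 10^-3 mol (1:1 ratio)
[NH3]_dilute = 1.774 × 10^-3 / 0.05000 = 0.03547 mol/L
Dilution factor = 200.0 / 20.07 = 9.965
[NH3]_stock = 0.03547 × 9.965 = 0.3535 mol/L

0.3535 M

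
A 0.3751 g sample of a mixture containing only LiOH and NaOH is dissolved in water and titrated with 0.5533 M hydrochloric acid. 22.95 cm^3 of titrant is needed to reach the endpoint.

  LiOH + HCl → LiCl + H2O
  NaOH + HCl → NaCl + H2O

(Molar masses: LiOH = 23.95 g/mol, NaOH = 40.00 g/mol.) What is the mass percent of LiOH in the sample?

52.84 %

n(HCl) = 0.02295 × 0.5533 = 0.01270 mol
Let x = n(LiOH), y = n(NaOH).
Titrant: 1x + 1y = 0.01270;  mass: 23.95x + 40.00y = 0.3751
Solving, x = 8.276 × 10^-3 mol, y = 4.422 × 10^-3 mol
mass of LiOH = 8.276 × 10^-3 × 23.95 = 0.1982 g
% LiOH = 0.1982 / 0.3751 × 100 = 52.84 %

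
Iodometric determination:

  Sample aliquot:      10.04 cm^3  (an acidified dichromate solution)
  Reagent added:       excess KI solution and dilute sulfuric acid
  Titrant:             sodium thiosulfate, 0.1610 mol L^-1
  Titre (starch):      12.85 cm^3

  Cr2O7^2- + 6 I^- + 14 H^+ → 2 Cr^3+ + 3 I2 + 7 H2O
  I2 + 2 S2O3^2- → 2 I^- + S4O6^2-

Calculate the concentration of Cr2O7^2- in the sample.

n(S2O3^2-) = 0.01285 × 0.1610 = 2.069 × 10^-3 mol
n(I2) = n(S2O3^2-)/2 = 1.034 × 10^-3 mol
From the 1:3 ratio, n(Cr2O7^2-) in the aliquot = 1/3 × 1.034 × 10^-3 = 3.448 × 10^-4 mol
[Cr2O7^2-] = 3.448 × 10^-4 / 0.01004 = 0.03434 mol/L

0.03434 mol/L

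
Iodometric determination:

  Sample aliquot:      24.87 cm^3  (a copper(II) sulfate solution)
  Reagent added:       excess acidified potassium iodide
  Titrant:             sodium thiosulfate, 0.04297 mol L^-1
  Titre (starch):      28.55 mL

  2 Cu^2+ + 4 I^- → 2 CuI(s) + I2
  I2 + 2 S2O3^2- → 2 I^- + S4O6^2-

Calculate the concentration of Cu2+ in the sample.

0.04933 mol/L

n(S2O3^2-) = 0.02855 × 0.04297 = 1.227 × 10^-3 mol
n(I2) = n(S2O3^2-)/2 = 6.134 × 10^-4 mol
From the 2:1 ratio, n(Cu2+) in the aliquot = 2/1 × 6.134 × 10^-4 = 1.227 × 10^-3 mol
[Cu2+] = 1.227 × 10^-3 / 0.02487 = 0.04933 mol/L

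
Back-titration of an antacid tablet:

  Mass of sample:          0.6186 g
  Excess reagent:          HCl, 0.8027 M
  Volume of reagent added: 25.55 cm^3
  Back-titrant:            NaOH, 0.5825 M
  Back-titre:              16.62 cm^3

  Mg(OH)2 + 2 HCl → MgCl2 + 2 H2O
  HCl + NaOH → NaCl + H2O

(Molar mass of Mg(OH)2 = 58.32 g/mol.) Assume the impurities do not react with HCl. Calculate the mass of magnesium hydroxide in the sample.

n(HCl) added = 0.02555 × 0.8027 = 0.02051 mol
n(NaOH) used in back-titration = 0.01662 × 0.5825 = 9.681 × 10^-3 mol
n(HCl) left over = 9.681 × 10^-3 mol (1:1 ratio)
n(HCl) consumed by analyte = 0.02051 − 9.681 × 10^-3 = 0.01083 mol
From the 1:2 ratio, n(Mg(OH)2) = 1/2 × 0.01083 = 5.414 × 10^-3 mol
mass of Mg(OH)2 = 5.414 × 10^-3 × 58.32 = 0.3157 g

0.3157 g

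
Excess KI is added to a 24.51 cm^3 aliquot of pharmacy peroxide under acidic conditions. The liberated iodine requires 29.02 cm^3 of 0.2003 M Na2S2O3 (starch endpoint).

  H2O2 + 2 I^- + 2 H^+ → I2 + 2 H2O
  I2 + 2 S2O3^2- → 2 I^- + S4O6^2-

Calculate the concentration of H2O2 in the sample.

0.1186 M

n(S2O3^2-) = 0.02902 × 0.2003 = 5.813 × 10^-3 mol
n(I2) = n(S2O3^2-)/2 = 2.906 × 10^-3 mol
n(H2O2) in the aliquot = 2.906 × 10^-3 mol (1:1 ratio)
[H2O2] = 2.906 × 10^-3 / 0.02451 = 0.1186 mol/L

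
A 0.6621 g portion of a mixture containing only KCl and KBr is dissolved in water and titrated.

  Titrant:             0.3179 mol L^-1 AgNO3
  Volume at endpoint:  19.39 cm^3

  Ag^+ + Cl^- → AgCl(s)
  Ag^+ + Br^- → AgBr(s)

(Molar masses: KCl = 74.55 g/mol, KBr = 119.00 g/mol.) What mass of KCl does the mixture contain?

n(AgNO3) = 0.01939 × 0.3179 = 6.164 × 10^-3 mol
Let x = n(KCl), y = n(KBr).
Titrant: 1x + 1y = 6.164 × 10^-3;  mass: 74.55x + 119.00y = 0.6621
Solving, x = 1.607 × 10^-3 mol, y = 4.557 × 10^-3 mol
mass of KCl = 1.607 × 10^-3 × 74.55 = 0.1198 g

0.1198 g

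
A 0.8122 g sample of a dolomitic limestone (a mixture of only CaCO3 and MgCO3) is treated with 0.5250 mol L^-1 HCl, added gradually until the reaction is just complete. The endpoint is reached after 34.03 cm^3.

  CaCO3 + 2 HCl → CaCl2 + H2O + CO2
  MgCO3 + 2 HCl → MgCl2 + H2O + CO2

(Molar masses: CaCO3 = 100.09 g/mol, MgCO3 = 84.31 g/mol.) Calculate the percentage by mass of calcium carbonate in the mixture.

46.13 %

n(HCl) = 0.03403 × 0.5250 = 0.01787 mol
Let x = n(CaCO3), y = n(MgCO3).
Titrant: 2x + 2y = 0.01787;  mass: 100.09x + 84.31y = 0.8122
Solving, x = 3.743 × 10^-3 mol, y = 5.190 × 10^-3 mol
mass of CaCO3 = 3.743 × 10^-3 × 100.09 = 0.3747 g
% CaCO3 = 0.3747 / 0.8122 × 100 = 46.13 %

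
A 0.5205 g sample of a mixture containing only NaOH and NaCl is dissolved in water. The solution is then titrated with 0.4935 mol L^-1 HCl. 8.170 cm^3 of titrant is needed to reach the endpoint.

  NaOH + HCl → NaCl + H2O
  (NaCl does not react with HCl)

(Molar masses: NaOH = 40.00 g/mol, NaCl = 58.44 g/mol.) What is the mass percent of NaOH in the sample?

30.98 %

n(HCl) = 0.008170 × 0.4935 = 4.032 × 10^-3 mol
Let x = n(NaOH), y = n(NaCl).
Titrant: 1x = 4.032 × 10^-3;  mass: 40.00x + 58.44y = 0.5205
Solving, x = 4.032 × 10^-3 mol, y = 6.147 × 10^-3 mol
mass of NaOH = 4.032 × 10^-3 × 40.00 = 0.1613 g
% NaOH = 0.1613 / 0.5205 × 100 = 30.98 %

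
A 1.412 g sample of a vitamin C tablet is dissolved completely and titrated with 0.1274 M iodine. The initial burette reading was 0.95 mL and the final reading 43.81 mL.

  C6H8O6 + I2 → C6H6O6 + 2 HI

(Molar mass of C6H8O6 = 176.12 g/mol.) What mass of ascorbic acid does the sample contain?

0.9617 g

n(I2) = 0.04286 L × 0.1274 mol/L = 5.460 × 10^-3 mol
n(C6H8O6) = 5.460 × 10^-3 mol (1:1 ratio)
mass of C6H8O6 = 5.460 × 10^-3 × 176.12 g/mol = 0.9617 g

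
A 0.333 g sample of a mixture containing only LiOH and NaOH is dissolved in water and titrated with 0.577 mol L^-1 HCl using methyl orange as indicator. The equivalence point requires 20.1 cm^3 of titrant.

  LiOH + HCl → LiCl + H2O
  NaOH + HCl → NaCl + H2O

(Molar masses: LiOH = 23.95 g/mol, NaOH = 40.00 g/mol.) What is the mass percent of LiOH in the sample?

58.7 %

n(HCl) = 0.0201 × 0.577 = 0.0116 mol
Let x = n(LiOH), y = n(NaOH).
Titrant: 1x + 1y = 0.0116;  mass: 23.95x + 40.00y = 0.333
Solving, x = 8.16 × 10^-3 mol, y = 3.44 × 10^-3 mol
mass of LiOH = 8.16 × 10^-3 × 23.95 = 0.195 g
% LiOH = 0.195 / 0.333 × 100 = 58.7 %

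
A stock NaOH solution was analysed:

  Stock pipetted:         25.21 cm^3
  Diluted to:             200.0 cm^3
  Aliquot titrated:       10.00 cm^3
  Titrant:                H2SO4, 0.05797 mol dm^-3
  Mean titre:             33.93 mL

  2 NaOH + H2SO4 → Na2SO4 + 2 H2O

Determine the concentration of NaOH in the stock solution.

n(H2SO4) = 0.03393 × 0.05797 = 1.967 × 10^-3 mol
From the 2:1 ratio, n(NaOH) in the aliquot = 2/1 × 1.967 × 10^-3 = 3.934 × 10^-3 mol
[NaOH]_dilute = 3.934 × 10^-3 / 0.01000 = 0.3934 mol/L
Dilution factor = 200.0 / 25.21 = 7.933
[NaOH]_stock = 0.3934 × 7.933 = 3.121 mol/L

3.121 mol/L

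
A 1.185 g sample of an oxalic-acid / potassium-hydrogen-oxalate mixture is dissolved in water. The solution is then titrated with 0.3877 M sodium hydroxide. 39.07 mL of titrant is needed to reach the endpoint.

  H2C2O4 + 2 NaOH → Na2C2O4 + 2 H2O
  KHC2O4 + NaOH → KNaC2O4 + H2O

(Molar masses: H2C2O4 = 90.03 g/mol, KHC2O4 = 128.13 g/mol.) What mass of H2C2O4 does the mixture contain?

n(NaOH) = 0.03907 × 0.3877 = 0.01515 mol
Let x = n(H2C2O4), y = n(KHC2O4).
Titrant: 2x + 1y = 0.01515;  mass: 90.03x + 128.13y = 1.185
Solving, x = 4.547 × 10^-3 mol, y = 6.054 × 10^-3 mol
mass of H2C2O4 = 4.547 × 10^-3 × 90.03 = 0.4094 g

0.4094 g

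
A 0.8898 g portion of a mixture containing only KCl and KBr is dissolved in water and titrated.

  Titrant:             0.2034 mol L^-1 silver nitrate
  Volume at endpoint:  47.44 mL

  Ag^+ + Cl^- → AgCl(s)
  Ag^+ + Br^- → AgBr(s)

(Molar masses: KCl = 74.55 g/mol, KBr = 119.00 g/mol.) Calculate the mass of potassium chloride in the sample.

0.4335 g

n(AgNO3) = 0.04744 × 0.2034 = 9.649 × 10^-3 mol
Let x = n(KCl), y = n(KBr).
Titrant: 1x + 1y = 9.649 × 10^-3;  mass: 74.55x + 119.00y = 0.8898
Solving, x = 5.815 × 10^-3 mol, y = 3.835 × 10^-3 mol
mass of KCl = 5.815 × 10^-3 × 74.55 = 0.4335 g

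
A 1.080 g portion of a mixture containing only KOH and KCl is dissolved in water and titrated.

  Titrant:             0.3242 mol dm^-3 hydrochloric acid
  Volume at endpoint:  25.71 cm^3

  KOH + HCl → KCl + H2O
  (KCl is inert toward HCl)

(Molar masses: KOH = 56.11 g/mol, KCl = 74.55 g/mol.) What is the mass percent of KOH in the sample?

n(HCl) = 0.02571 × 0.3242 = 8.335 × 10^-3 mol
Let x = n(KOH), y = n(KCl).
Titrant: 1x = 8.335 × 10^-3;  mass: 56.11x + 74.55y = 1.080
Solving, x = 8.335 × 10^-3 mol, y = 8.213 × 10^-3 mol
mass of KOH = 8.335 × 10^-3 × 56.11 = 0.4677 g
% KOH = 0.4677 / 1.080 × 100 = 43.30 %

43.30 %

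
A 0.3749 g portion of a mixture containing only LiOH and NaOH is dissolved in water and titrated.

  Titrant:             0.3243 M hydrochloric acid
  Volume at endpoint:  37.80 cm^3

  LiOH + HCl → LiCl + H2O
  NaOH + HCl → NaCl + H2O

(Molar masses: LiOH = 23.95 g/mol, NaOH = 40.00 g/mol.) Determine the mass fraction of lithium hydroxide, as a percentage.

45.95 %

n(HCl) = 0.03780 × 0.3243 = 0.01226 mol
Let x = n(LiOH), y = n(NaOH).
Titrant: 1x + 1y = 0.01226;  mass: 23.95x + 40.00y = 0.3749
Solving, x = 7.193 × 10^-3 mol, y = 5.066 × 10^-3 mol
mass of LiOH = 7.193 × 10^-3 × 23.95 = 0.1723 g
% LiOH = 0.1723 / 0.3749 × 100 = 45.95 %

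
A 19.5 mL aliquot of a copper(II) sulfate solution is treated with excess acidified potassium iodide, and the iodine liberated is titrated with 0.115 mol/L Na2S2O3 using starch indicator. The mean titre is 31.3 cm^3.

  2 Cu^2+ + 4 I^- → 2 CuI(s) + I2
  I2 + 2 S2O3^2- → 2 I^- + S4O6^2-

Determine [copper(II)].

n(S2O3^2-) = 0.0313 × 0.115 = 3.60 × 10^-3 mol
n(I2) = n(S2O3^2-)/2 = 1.80 × 10^-3 mol
From the 2:1 ratio, n(Cu2+) in the aliquot = 2/1 × 1.80 × 10^-3 = 3.60 × 10^-3 mol
[Cu2+] = 3.60 × 10^-3 / 0.0195 = 0.185 mol/L

0.185 mol/L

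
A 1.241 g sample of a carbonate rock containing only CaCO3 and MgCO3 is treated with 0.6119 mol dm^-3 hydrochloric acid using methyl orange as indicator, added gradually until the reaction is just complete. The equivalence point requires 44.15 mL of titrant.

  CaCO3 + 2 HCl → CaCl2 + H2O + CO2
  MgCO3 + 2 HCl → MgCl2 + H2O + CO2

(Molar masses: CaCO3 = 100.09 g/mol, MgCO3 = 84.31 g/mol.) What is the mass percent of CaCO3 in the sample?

n(HCl) = 0.04415 × 0.6119 = 0.02702 mol
Let x = n(CaCO3), y = n(MgCO3).
Titrant: 2x + 2y = 0.02702;  mass: 100.09x + 84.31y = 1.241
Solving, x = 6.474 × 10^-3 mol, y = 7.033 × 10^-3 mol
mass of CaCO3 = 6.474 × 10^-3 × 100.09 = 0.6480 g
% CaCO3 = 0.6480 / 1.241 × 100 = 52.22 %

52.22 %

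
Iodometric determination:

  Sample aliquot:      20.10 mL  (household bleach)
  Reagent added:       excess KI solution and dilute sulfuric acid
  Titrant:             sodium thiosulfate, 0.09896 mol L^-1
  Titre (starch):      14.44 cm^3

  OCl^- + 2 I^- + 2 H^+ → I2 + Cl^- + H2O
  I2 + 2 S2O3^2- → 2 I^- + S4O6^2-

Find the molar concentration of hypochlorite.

0.03555 mol/L

n(S2O3^2-) = 0.01444 × 0.09896 = 1.429 × 10^-3 mol
n(I2) = n(S2O3^2-)/2 = 7.145 × 10^-4 mol
n(OCl^-) in the aliquot = 7.145 × 10^-4 mol (1:1 ratio)
[OCl^-] = 7.145 × 10^-4 / 0.02010 = 0.03555 mol/L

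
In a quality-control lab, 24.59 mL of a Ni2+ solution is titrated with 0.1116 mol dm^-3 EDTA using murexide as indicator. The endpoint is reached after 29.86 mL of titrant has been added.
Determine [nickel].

0.1355 mol/L

Ni^2+ + EDTA^4- → [Ni(EDTA)]^2-
n(EDTA) = 0.02986 L × 0.1116 mol/L = 3.332 × 10^-3 mol
n(Ni2+) = 3.332 × 10^-3 mol (1:1 mole ratio)
[Ni2+] = 3.332 × 10^-3 mol / 0.02459 L = 0.1355 mol/L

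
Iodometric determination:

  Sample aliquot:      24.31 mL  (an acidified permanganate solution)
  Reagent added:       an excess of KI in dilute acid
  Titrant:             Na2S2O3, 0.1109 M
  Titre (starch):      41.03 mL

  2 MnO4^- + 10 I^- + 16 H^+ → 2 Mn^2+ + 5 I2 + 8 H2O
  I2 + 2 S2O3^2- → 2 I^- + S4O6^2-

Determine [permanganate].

0.03744 M

n(S2O3^2-) = 0.04103 × 0.1109 = 4.550 × 10^-3 mol
n(I2) = n(S2O3^2-)/2 = 2.275 × 10^-3 mol
From the 2:5 ratio, n(MnO4^-) in the aliquot = 2/5 × 2.275 × 10^-3 = 9.100 × 10^-4 mol
[MnO4^-] = 9.100 × 10^-4 / 0.02431 = 0.03744 mol/L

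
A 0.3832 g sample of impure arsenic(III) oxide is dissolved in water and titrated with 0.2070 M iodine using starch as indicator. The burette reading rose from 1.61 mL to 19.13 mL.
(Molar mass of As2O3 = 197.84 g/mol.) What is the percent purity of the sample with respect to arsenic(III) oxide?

As2O3 + 2 I2 + 2 H2O → As2O5 + 4 HI
n(I2) = 0.01752 L × 0.2070 mol/L = 3.627 × 10^-3 mol
From the 1:2 ratio, n(As2O3) = 1/2 × 3.627 × 10^-3 = 1.813 × 10^-3 mol
mass of As2O3 = 1.813 × 10^-3 × 197.84 g/mol = 0.3587 g
% As2O3 = 0.3587 / 0.3832 × 100 = 93.62 %

93.62 %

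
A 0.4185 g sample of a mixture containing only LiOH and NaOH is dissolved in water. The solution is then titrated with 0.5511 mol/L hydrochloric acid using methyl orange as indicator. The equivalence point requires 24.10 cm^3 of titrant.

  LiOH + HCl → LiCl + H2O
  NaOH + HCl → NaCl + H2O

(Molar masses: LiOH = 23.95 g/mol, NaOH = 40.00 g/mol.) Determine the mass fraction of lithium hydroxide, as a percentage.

40.21 %

n(HCl) = 0.02410 × 0.5511 = 0.01328 mol
Let x = n(LiOH), y = n(NaOH).
Titrant: 1x + 1y = 0.01328;  mass: 23.95x + 40.00y = 0.4185
Solving, x = 7.026 × 10^-3 mol, y = 6.256 × 10^-3 mol
mass of LiOH = 7.026 × 10^-3 × 23.95 = 0.1683 g
% LiOH = 0.1683 / 0.4185 × 100 = 40.21 %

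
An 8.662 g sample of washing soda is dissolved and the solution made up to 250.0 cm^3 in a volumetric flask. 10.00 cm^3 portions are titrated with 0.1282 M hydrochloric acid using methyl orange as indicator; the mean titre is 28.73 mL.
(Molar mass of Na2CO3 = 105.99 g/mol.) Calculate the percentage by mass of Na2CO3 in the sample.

Na2CO3 + 2 HCl → 2 NaCl + H2O + CO2
n(HCl) per titration = 0.02873 × 0.1282 = 3.683 × 10^-3 mol
From the 1:2 ratio, n(Na2CO3) in each aliquot = 1/2 × 3.683 × 10^-3 = 1.842 × 10^-3 mol
n(Na2CO3) in the whole flask = 1.842 × 10^-3 × 250.0/10.00 = 0.04604 mol
mass of Na2CO3 = 0.04604 × 105.99 = 4.880 g
% Na2CO3 = 4.880 / 8.662 × 100 = 56.34 %

56.34 %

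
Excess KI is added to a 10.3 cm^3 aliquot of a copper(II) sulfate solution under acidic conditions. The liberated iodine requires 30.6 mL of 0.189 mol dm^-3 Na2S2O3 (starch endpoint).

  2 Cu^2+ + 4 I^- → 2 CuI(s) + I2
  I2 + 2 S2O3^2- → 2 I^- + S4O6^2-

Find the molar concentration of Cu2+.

0.561 mol/L

n(S2O3^2-) = 0.0306 × 0.189 = 5.78 × 10^-3 mol
n(I2) = n(S2O3^2-)/2 = 2.89 × 10^-3 mol
From the 2:1 ratio, n(Cu2+) in the aliquot = 2/1 × 2.89 × 10^-3 = 5.78 × 10^-3 mol
[Cu2+] = 5.78 × 10^-3 / 0.0103 = 0.561 mol/L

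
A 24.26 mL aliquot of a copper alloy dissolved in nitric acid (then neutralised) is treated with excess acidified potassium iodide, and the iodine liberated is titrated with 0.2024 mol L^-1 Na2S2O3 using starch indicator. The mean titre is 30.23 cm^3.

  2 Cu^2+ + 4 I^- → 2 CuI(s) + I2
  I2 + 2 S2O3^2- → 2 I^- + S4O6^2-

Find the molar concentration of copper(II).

0.2522 mol/L

n(S2O3^2-) = 0.03023 × 0.2024 = 6.119 × 10^-3 mol
n(I2) = n(S2O3^2-)/2 = 3.059 × 10^-3 mol
From the 2:1 ratio, n(Cu2+) in the aliquot = 2/1 × 3.059 × 10^-3 = 6.119 × 10^-3 mol
[Cu2+] = 6.119 × 10^-3 / 0.02426 = 0.2522 mol/L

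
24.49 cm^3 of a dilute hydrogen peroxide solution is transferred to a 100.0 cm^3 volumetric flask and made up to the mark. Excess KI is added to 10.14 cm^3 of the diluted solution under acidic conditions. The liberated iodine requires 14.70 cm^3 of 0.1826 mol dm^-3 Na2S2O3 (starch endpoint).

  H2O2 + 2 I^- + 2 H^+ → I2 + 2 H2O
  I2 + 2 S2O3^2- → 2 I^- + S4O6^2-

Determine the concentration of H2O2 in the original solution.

n(S2O3^2-) = 0.01470 × 0.1826 = 2.684 × 10^-3 mol
n(I2) = n(S2O3^2-)/2 = 1.342 × 10^-3 mol
n(H2O2) in the aliquot = 1.342 × 10^-3 mol (1:1 ratio)
[H2O2]_dilute = 1.342 × 10^-3 / 0.01014 = 0.1324 mol/L
[H2O2]_original = 0.1324 × 100.0/24.49 = 0.5405 mol/L

0.5405 mol/L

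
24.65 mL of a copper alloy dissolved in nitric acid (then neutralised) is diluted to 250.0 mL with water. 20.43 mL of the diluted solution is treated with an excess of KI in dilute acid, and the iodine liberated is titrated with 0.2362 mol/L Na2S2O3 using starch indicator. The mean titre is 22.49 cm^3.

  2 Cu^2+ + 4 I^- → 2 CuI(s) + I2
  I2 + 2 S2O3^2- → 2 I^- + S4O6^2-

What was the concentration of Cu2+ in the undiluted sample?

2.637 mol/L

n(S2O3^2-) = 0.02249 × 0.2362 = 5.312 × 10^-3 mol
n(I2) = n(S2O3^2-)/2 = 2.656 × 10^-3 mol
From the 2:1 ratio, n(Cu2+) in the aliquot = 2/1 × 2.656 × 10^-3 = 5.312 × 10^-3 mol
[Cu2+]_dilute = 5.312 × 10^-3 / 0.02043 = 0.2600 mol/L
[Cu2+]_original = 0.2600 × 250.0/24.65 = 2.637 mol/L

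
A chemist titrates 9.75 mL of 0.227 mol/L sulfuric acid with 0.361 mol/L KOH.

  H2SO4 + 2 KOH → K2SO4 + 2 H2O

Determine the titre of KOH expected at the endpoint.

n(H2SO4) = 0.00975 L × 0.227 mol/L = 2.21 × 10^-3 mol
From the 2:1 stoichiometry, n(KOH) = 2/1 × 2.21 × 10^-3 = 4.43 × 10^-3 mol
V(KOH) = 4.43 × 10^-3 mol / 0.361 mol/L = 0.0123 L = 12.3 mL

12.3 mL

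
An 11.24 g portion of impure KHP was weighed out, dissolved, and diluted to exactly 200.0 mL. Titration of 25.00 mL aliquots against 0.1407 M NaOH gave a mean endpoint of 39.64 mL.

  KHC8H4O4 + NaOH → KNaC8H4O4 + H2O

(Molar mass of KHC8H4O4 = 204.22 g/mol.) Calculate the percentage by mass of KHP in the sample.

81.07 %

n(NaOH) per titration = 0.03964 × 0.1407 = 5.577 × 10^-3 mol
n(KHC8H4O4) in each aliquot = 5.577 × 10^-3 mol (1:1 ratio)
n(KHC8H4O4) in the whole flask = 5.577 × 10^-3 × 200.0/25.00 = 0.04462 mol
mass of KHC8H4O4 = 0.04462 × 204.22 = 9.112 g
% KHC8H4O4 = 9.112 / 11.24 × 100 = 81.07 %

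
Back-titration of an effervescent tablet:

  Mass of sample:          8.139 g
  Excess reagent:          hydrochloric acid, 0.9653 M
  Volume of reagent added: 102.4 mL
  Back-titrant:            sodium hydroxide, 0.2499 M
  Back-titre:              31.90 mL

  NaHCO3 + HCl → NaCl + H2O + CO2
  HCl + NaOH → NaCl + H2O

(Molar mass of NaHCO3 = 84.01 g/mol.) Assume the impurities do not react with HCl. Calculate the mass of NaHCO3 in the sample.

n(HCl) added = 0.1024 × 0.9653 = 0.09885 mol
n(NaOH) used in back-titration = 0.03190 × 0.2499 = 7.972 × 10^-3 mol
n(HCl) left over = 7.972 × 10^-3 mol (1:1 ratio)
n(HCl) consumed by analyte = 0.09885 − 7.972 × 10^-3 = 0.09087 mol
n(NaHCO3) = 0.09087 mol (1:1 ratio)
mass of NaHCO3 = 0.09087 × 84.01 = 7.634 g

7.634 g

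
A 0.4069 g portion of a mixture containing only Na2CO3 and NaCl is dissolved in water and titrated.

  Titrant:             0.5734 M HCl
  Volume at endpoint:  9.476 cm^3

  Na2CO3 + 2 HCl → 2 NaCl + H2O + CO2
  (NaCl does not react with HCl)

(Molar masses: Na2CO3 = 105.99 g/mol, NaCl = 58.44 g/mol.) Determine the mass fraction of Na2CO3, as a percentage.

n(HCl) = 0.009476 × 0.5734 = 5.434 × 10^-3 mol
Let x = n(Na2CO3), y = n(NaCl).
Titrant: 2x = 5.434 × 10^-3;  mass: 105.99x + 58.44y = 0.4069
Solving, x = 2.717 × 10^-3 mol, y = 2.035 × 10^-3 mol
mass of Na2CO3 = 2.717 × 10^-3 × 105.99 = 0.2880 g
% Na2CO3 = 0.2880 / 0.4069 × 100 = 70.77 %

70.77 %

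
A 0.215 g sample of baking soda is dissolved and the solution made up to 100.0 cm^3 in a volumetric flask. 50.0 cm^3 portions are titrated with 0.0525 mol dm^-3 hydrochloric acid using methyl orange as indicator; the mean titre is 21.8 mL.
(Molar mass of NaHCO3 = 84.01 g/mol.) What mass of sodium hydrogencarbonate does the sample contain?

NaHCO3 + HCl → NaCl + H2O + CO2
n(HCl) per titration = 0.0218 × 0.0525 = 1.14 × 10^-3 mol
n(NaHCO3) in each aliquot = 1.14 × 10^-3 mol (1:1 ratio)
n(NaHCO3) in the whole flask = 1.14 × 10^-3 × 100.0/50.0 = 2.29 × 10^-3 mol
mass of NaHCO3 = 2.29 × 10^-3 × 84.01 = 0.192 g

0.192 g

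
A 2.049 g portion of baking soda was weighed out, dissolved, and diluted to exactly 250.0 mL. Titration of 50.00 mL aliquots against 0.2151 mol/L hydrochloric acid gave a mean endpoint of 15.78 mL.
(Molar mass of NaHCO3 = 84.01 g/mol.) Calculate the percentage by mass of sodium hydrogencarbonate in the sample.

69.58 %

NaHCO3 + HCl → NaCl + H2O + CO2
n(HCl) per titration = 0.01578 × 0.2151 = 3.394 × 10^-3 mol
n(NaHCO3) in each aliquot = 3.394 × 10^-3 mol (1:1 ratio)
n(NaHCO3) in the whole flask = 3.394 × 10^-3 × 250.0/50.00 = 0.01697 mol
mass of NaHCO3 = 0.01697 × 84.01 = 1.426 g
% NaHCO3 = 1.426 / 2.049 × 100 = 69.58 %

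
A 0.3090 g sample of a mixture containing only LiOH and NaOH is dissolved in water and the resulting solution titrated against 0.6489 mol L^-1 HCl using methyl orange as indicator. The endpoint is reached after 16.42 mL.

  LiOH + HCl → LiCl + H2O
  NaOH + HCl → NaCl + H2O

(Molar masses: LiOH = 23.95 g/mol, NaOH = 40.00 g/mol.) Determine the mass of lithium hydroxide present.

n(HCl) = 0.01642 × 0.6489 = 0.01065 mol
Let x = n(LiOH), y = n(NaOH).
Titrant: 1x + 1y = 0.01065;  mass: 23.95x + 40.00y = 0.3090
Solving, x = 7.302 × 10^-3 mol, y = 3.353 × 10^-3 mol
mass of LiOH = 7.302 × 10^-3 × 23.95 = 0.1749 g

0.1749 g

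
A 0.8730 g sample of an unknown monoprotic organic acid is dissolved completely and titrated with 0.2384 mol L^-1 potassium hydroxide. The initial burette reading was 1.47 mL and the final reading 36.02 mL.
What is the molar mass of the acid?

106.0 g/mol

n(KOH) = 0.03455 L × 0.2384 mol/L = 8.237 × 10^-3 mol
n(HA) = 8.237 × 10^-3 mol (1:1 ratio)
M = m / n = 0.8730 g / 8.237 × 10^-3 mol = 106.0 g/mol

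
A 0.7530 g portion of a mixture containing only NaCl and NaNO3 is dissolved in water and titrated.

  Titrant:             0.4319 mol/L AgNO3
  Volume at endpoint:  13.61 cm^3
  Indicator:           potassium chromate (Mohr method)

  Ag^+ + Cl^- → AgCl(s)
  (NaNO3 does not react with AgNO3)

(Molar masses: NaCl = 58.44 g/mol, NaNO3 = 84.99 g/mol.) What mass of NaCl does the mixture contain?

n(AgNO3) = 0.01361 × 0.4319 = 5.878 × 10^-3 mol
Let x = n(NaCl), y = n(NaNO3).
Titrant: 1x = 5.878 × 10^-3;  mass: 58.44x + 84.99y = 0.7530
Solving, x = 5.878 × 10^-3 mol, y = 4.818 × 10^-3 mol
mass of NaCl = 5.878 × 10^-3 × 58.44 = 0.3435 g

0.3435 g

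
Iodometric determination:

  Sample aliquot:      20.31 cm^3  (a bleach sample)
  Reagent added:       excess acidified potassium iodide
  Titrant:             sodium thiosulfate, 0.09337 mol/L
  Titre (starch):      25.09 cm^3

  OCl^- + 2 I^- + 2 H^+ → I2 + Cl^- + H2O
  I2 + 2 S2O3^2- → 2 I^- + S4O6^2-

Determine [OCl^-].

n(S2O3^2-) = 0.02509 × 0.09337 = 2.343 × 10^-3 mol
n(I2) = n(S2O3^2-)/2 = 1.171 × 10^-3 mol
n(OCl^-) in the aliquot = 1.171 × 10^-3 mol (1:1 ratio)
[OCl^-] = 1.171 × 10^-3 / 0.02031 = 0.05767 mol/L

0.05767 mol/L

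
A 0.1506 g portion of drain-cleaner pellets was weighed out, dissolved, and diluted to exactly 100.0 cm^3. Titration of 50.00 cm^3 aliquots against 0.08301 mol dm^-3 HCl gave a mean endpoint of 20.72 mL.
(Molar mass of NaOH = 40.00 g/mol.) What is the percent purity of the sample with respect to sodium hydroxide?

NaOH + HCl → NaCl + H2O
n(HCl) per titration = 0.02072 × 0.08301 = 1.720 × 10^-3 mol
n(NaOH) in each aliquot = 1.720 × 10^-3 mol (1:1 ratio)
n(NaOH) in the whole flask = 1.720 × 10^-3 × 100.0/50.00 = 3.440 × 10^-3 mol
mass of NaOH = 3.440 × 10^-3 × 40.00 = 0.1376 g
% NaOH = 0.1376 / 0.1506 × 100 = 91.37 %

91.37 %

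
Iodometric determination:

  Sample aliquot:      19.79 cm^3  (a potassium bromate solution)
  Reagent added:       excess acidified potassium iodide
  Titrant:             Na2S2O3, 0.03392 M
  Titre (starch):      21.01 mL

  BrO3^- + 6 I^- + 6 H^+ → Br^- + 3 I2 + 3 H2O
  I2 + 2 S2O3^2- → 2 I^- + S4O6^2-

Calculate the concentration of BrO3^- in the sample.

0.006002 M

n(S2O3^2-) = 0.02101 × 0.03392 = 7.127 × 10^-4 mol
n(I2) = n(S2O3^2-)/2 = 3.563 × 10^-4 mol
From the 1:3 ratio, n(BrO3^-) in the aliquot = 1/3 × 3.563 × 10^-4 = 1.188 × 10^-4 mol
[BrO3^-] = 1.188 × 10^-4 / 0.01979 = 0.006002 mol/L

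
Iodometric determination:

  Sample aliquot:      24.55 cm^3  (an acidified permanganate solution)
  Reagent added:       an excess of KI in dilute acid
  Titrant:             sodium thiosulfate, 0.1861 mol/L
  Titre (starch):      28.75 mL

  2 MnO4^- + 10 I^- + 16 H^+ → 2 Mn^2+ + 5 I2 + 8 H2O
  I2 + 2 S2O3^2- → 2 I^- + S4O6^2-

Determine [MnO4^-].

n(S2O3^2-) = 0.02875 × 0.1861 = 5.350 × 10^-3 mol
n(I2) = n(S2O3^2-)/2 = 2.675 × 10^-3 mol
From the 2:5 ratio, n(MnO4^-) in the aliquot = 2/5 × 2.675 × 10^-3 = 1.070 × 10^-3 mol
[MnO4^-] = 1.070 × 10^-3 / 0.02455 = 0.04359 mol/L

0.04359 mol/L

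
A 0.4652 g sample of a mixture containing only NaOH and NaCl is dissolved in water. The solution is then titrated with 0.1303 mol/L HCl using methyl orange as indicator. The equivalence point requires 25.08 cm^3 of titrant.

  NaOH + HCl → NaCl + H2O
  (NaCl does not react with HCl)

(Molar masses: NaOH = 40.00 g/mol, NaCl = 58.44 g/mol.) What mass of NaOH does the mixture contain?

n(HCl) = 0.02508 × 0.1303 = 3.268 × 10^-3 mol
Let x = n(NaOH), y = n(NaCl).
Titrant: 1x = 3.268 × 10^-3;  mass: 40.00x + 58.44y = 0.4652
Solving, x = 3.268 × 10^-3 mol, y = 5.724 × 10^-3 mol
mass of NaOH = 3.268 × 10^-3 × 40.00 = 0.1307 g

0.1307 g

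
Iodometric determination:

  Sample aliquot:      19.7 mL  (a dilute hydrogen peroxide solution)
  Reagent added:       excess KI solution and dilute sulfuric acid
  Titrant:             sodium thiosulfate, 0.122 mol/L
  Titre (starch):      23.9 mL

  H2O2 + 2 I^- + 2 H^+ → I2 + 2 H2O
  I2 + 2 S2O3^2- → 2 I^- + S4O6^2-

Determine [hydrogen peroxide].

n(S2O3^2-) = 0.0239 × 0.122 = 2.92 × 10^-3 mol
n(I2) = n(S2O3^2-)/2 = 1.46 × 10^-3 mol
n(H2O2) in the aliquot = 1.46 × 10^-3 mol (1:1 ratio)
[H2O2] = 1.46 × 10^-3 / 0.0197 = 0.0740 mol/L

0.0740 mol/L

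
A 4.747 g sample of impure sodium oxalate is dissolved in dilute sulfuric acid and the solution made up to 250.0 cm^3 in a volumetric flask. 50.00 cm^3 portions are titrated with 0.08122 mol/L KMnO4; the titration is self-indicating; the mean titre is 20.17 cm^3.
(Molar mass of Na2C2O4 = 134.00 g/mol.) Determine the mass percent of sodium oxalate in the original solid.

57.80 %

2 MnO4^- + 5 C2O4^2- + 16 H^+ → 2 Mn^2+ + 10 CO2 + 8 H2O
n(KMnO4) per titration = 0.02017 × 0.08122 = 1.638 × 10^-3 mol
From the 5:2 ratio, n(Na2C2O4) in each aliquot = 5/2 × 1.638 × 10^-3 = 4.096 × 10^-3 mol
n(Na2C2O4) in the whole flask = 4.096 × 10^-3 × 250.0/50.00 = 0.02048 mol
mass of Na2C2O4 = 0.02048 × 134.00 = 2.744 g
% Na2C2O4 = 2.744 / 4.747 × 100 = 57.80 %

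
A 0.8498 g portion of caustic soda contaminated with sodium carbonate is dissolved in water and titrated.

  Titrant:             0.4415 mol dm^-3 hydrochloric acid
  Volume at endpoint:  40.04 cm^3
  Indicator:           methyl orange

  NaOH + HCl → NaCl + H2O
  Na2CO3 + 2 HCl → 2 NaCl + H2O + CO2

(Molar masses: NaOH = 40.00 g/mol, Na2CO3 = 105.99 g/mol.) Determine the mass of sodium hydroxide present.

0.2679 g

n(HCl) = 0.04004 × 0.4415 = 0.01768 mol
Let x = n(NaOH), y = n(Na2CO3).
Titrant: 1x + 2y = 0.01768;  mass: 40.00x + 105.99y = 0.8498
Solving, x = 6.697 × 10^-3 mol, y = 5.490 × 10^-3 mol
mass of NaOH = 6.697 × 10^-3 × 40.00 = 0.2679 g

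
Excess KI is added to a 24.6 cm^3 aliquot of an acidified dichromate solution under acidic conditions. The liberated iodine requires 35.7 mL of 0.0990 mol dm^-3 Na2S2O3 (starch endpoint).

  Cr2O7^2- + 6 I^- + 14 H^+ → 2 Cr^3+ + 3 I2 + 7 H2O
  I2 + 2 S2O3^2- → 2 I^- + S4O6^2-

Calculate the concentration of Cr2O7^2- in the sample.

n(S2O3^2-) = 0.0357 × 0.0990 = 3.53 × 10^-3 mol
n(I2) = n(S2O3^2-)/2 = 1.77 × 10^-3 mol
From the 1:3 ratio, n(Cr2O7^2-) in the aliquot = 1/3 × 1.77 × 10^-3 = 5.89 × 10^-4 mol
[Cr2O7^2-] = 5.89 × 10^-4 / 0.0246 = 0.0239 mol/L

0.0239 mol/L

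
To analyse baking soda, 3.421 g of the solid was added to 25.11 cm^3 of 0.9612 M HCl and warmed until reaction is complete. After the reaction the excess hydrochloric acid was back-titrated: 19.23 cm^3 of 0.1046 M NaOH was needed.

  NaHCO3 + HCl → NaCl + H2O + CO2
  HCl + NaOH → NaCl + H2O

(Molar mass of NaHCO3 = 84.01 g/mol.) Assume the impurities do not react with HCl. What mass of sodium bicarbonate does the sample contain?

n(HCl) added = 0.02511 × 0.9612 = 0.02414 mol
n(NaOH) used in back-titration = 0.01923 × 0.1046 = 2.011 × 10^-3 mol
n(HCl) left over = 2.011 × 10^-3 mol (1:1 ratio)
n(HCl) consumed by analyte = 0.02414 − 2.011 × 10^-3 = 0.02212 mol
n(NaHCO3) = 0.02212 mol (1:1 ratio)
mass of NaHCO3 = 0.02212 × 84.01 = 1.859 g

1.859 g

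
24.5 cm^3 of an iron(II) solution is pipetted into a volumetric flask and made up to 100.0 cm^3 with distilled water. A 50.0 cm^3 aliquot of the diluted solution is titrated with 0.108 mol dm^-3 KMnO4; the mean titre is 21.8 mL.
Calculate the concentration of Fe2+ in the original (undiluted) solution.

0.961 mol/L

MnO4^- + 5 Fe^2+ + 8 H^+ → Mn^2+ + 5 Fe^3+ + 4 H2O
n(KMnO4) = 0.0218 × 0.108 = 2.35 × 10^-3 mol
From the 5:1 ratio, n(Fe2+) in the aliquot = 5/1 × 2.35 × 10^-3 = 0.0118 mol
[Fe2+]_dilute = 0.0118 / 0.0500 = 0.235 mol/L
Dilution factor = 100.0 / 24.5 = 4.082
[Fe2+]_stock = 0.235 × 4.082 = 0.961 mol/L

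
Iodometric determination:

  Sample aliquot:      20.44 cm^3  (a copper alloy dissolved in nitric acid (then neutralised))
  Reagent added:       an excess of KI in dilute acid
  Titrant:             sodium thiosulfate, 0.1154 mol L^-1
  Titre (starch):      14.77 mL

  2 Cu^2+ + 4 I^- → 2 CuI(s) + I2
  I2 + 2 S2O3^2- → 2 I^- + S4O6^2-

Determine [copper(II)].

0.08339 mol/L

n(S2O3^2-) = 0.01477 × 0.1154 = 1.704 × 10^-3 mol
n(I2) = n(S2O3^2-)/2 = 8.522 × 10^-4 mol
From the 2:1 ratio, n(Cu2+) in the aliquot = 2/1 × 8.522 × 10^-4 = 1.704 × 10^-3 mol
[Cu2+] = 1.704 × 10^-3 / 0.02044 = 0.08339 mol/L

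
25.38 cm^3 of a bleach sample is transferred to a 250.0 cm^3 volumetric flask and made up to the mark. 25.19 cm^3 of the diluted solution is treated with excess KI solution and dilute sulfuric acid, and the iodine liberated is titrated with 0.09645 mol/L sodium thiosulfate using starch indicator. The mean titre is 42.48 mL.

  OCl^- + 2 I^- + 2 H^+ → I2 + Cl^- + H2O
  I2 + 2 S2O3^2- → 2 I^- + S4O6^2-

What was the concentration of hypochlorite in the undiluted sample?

n(S2O3^2-) = 0.04248 × 0.09645 = 4.097 × 10^-3 mol
n(I2) = n(S2O3^2-)/2 = 2.049 × 10^-3 mol
n(OCl^-) in the aliquot = 2.049 × 10^-3 mol (1:1 ratio)
[OCl^-]_dilute = 2.049 × 10^-3 / 0.02519 = 0.08133 mol/L
[OCl^-]_original = 0.08133 × 250.0/25.38 = 0.8011 mol/L

0.8011 mol/L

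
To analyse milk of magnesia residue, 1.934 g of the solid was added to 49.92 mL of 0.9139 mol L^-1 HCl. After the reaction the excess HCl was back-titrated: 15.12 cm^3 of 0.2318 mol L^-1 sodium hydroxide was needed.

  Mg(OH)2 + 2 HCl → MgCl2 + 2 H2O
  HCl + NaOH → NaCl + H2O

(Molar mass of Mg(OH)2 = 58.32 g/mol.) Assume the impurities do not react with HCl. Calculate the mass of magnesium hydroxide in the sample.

n(HCl) added = 0.04992 × 0.9139 = 0.04562 mol
n(NaOH) used in back-titration = 0.01512 × 0.2318 = 3.505 × 10^-3 mol
n(HCl) left over = 3.505 × 10^-3 mol (1:1 ratio)
n(HCl) consumed by analyte = 0.04562 − 3.505 × 10^-3 = 0.04212 mol
From the 1:2 ratio, n(Mg(OH)2) = 1/2 × 0.04212 = 0.02106 mol
mass of Mg(OH)2 = 0.02106 × 58.32 = 1.228 g

1.228 g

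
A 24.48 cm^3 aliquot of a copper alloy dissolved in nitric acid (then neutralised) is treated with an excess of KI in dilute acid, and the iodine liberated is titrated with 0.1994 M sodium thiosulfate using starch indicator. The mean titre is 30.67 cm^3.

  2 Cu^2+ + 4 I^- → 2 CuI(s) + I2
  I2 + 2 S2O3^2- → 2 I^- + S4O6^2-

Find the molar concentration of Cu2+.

0.2498 M

n(S2O3^2-) = 0.03067 × 0.1994 = 6.116 × 10^-3 mol
n(I2) = n(S2O3^2-)/2 = 3.058 × 10^-3 mol
From the 2:1 ratio, n(Cu2+) in the aliquot = 2/1 × 3.058 × 10^-3 = 6.116 × 10^-3 mol
[Cu2+] = 6.116 × 10^-3 / 0.02448 = 0.2498 mol/L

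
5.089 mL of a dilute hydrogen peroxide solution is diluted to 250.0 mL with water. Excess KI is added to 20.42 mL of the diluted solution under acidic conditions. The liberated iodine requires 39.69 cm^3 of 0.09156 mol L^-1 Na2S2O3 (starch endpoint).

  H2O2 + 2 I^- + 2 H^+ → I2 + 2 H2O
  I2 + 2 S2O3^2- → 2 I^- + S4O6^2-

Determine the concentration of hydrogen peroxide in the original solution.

n(S2O3^2-) = 0.03969 × 0.09156 = 3.634 × 10^-3 mol
n(I2) = n(S2O3^2-)/2 = 1.817 × 10^-3 mol
n(H2O2) in the aliquot = 1.817 × 10^-3 mol (1:1 ratio)
[H2O2]_dilute = 1.817 × 10^-3 / 0.02042 = 0.08898 mol/L
[H2O2]_original = 0.08898 × 250.0/5.089 = 4.371 mol/L

4.371 mol/L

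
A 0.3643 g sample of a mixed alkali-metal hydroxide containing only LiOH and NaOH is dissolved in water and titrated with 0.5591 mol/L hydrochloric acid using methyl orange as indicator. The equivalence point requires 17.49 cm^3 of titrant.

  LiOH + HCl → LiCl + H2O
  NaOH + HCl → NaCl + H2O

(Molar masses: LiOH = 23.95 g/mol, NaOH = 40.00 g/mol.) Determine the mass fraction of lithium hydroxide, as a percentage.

11.00 %

n(HCl) = 0.01749 × 0.5591 = 9.779 × 10^-3 mol
Let x = n(LiOH), y = n(NaOH).
Titrant: 1x + 1y = 9.779 × 10^-3;  mass: 23.95x + 40.00y = 0.3643
Solving, x = 1.673 × 10^-3 mol, y = 8.106 × 10^-3 mol
mass of LiOH = 1.673 × 10^-3 × 23.95 = 0.04006 g
% LiOH = 0.04006 / 0.3643 × 100 = 11.00 %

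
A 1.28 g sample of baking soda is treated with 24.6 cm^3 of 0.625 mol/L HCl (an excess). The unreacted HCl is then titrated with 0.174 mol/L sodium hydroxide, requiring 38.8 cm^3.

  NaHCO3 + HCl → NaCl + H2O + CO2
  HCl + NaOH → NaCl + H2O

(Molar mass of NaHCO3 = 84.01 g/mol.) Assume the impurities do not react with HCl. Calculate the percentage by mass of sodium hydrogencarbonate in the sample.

n(HCl) added = 0.0246 × 0.625 = 0.0154 mol
n(NaOH) used in back-titration = 0.0388 × 0.174 = 6.75 × 10^-3 mol
n(HCl) left over = 6.75 × 10^-3 mol (1:1 ratio)
n(HCl) consumed by analyte = 0.0154 − 6.75 × 10^-3 = 8.62 × 10^-3 mol
n(NaHCO3) = 8.62 × 10^-3 mol (1:1 ratio)
mass of NaHCO3 = 8.62 × 10^-3 × 84.01 = 0.724 g
% NaHCO3 = 0.724 / 1.28 × 100 = 56.6 %

56.6 %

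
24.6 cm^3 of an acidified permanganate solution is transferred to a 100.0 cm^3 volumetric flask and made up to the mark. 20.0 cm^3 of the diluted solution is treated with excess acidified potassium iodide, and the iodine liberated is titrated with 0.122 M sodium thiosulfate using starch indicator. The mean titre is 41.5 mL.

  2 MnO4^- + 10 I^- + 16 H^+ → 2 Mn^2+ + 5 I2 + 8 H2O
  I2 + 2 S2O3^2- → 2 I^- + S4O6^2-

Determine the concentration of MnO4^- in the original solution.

0.206 M

n(S2O3^2-) = 0.0415 × 0.122 = 5.06 × 10^-3 mol
n(I2) = n(S2O3^2-)/2 = 2.53 × 10^-3 mol
From the 2:5 ratio, n(MnO4^-) in the aliquot = 2/5 × 2.53 × 10^-3 = 1.01 × 10^-3 mol
[MnO4^-]_dilute = 1.01 × 10^-3 / 0.0200 = 0.0506 mol/L
[MnO4^-]_original = 0.0506 × 100.0/24.6 = 0.206 mol/L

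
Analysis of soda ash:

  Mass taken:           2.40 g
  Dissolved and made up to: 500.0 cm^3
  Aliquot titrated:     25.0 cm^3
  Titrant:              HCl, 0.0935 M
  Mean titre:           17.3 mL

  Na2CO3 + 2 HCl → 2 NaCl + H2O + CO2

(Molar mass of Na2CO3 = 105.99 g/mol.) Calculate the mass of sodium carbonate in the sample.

n(HCl) per titration = 0.0173 × 0.0935 = 1.62 × 10^-3 mol
From the 1:2 ratio, n(Na2CO3) in each aliquot = 1/2 × 1.62 × 10^-3 = 8.09 × 10^-4 mol
n(Na2CO3) in the whole flask = 8.09 × 10^-4 × 500.0/25.0 = 0.0162 mol
mass of Na2CO3 = 0.0162 × 105.99 = 1.71 g

1.71 g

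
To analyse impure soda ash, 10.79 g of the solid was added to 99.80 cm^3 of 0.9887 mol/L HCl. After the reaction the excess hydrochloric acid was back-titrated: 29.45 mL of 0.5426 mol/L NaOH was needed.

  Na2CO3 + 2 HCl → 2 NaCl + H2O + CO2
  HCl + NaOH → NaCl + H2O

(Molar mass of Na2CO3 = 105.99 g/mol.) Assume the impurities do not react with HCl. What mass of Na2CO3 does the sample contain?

4.382 g

n(HCl) added = 0.09980 × 0.9887 = 0.09867 mol
n(NaOH) used in back-titration = 0.02945 × 0.5426 = 0.01598 mol
n(HCl) left over = 0.01598 mol (1:1 ratio)
n(HCl) consumed by analyte = 0.09867 − 0.01598 = 0.08269 mol
From the 1:2 ratio, n(Na2CO3) = 1/2 × 0.08269 = 0.04135 mol
mass of Na2CO3 = 0.04135 × 105.99 = 4.382 g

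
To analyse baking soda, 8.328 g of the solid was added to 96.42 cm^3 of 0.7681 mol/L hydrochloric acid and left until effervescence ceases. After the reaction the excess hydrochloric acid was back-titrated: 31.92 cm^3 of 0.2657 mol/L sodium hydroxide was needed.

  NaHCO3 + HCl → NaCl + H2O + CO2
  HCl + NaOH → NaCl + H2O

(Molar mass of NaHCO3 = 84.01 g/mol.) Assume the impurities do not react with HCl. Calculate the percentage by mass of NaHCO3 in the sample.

n(HCl) added = 0.09642 × 0.7681 = 0.07406 mol
n(NaOH) used in back-titration = 0.03192 × 0.2657 = 8.481 × 10^-3 mol
n(HCl) left over = 8.481 × 10^-3 mol (1:1 ratio)
n(HCl) consumed by analyte = 0.07406 − 8.481 × 10^-3 = 0.06558 mol
n(NaHCO3) = 0.06558 mol (1:1 ratio)
mass of NaHCO3 = 0.06558 × 84.01 = 5.509 g
% NaHCO3 = 5.509 / 8.328 × 100 = 66.15 %

66.15 %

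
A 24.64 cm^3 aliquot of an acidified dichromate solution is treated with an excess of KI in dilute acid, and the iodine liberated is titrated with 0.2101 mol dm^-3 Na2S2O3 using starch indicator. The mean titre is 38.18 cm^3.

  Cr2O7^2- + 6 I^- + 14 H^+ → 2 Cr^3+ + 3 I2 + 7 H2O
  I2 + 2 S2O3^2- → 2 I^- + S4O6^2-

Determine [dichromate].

n(S2O3^2-) = 0.03818 × 0.2101 = 8.022 × 10^-3 mol
n(I2) = n(S2O3^2-)/2 = 4.011 × 10^-3 mol
From the 1:3 ratio, n(Cr2O7^2-) in the aliquot = 1/3 × 4.011 × 10^-3 = 1.337 × 10^-3 mol
[Cr2O7^2-] = 1.337 × 10^-3 / 0.02464 = 0.05426 mol/L

0.05426 mol/L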